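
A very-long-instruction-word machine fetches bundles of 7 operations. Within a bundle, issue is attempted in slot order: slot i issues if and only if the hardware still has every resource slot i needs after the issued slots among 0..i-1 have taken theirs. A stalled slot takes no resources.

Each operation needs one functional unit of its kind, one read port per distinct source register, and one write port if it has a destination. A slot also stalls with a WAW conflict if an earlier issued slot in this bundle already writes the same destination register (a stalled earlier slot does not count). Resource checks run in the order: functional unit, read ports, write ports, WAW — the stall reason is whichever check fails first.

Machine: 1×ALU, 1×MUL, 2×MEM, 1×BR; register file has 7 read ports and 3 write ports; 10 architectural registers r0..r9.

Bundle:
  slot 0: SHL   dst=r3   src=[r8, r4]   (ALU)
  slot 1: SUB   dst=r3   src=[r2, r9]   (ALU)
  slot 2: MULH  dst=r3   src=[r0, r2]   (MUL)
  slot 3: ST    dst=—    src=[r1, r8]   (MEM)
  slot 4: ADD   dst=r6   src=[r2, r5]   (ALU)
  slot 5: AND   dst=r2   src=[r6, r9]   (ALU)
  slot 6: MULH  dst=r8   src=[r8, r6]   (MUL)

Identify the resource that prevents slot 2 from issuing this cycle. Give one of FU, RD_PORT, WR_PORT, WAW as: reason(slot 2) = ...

(0) want 1×ALU +2rd +1wr — yes → AL0|MU1|ME2|BR1|rd5|wr2
(1) want 1×ALU +2rd +1wr — FU → AL0|MU1|ME2|BR1|rd5|wr2
(2) want 1×MUL +2rd +1wr — WAW → AL0|MU1|ME2|BR1|rd5|wr2
(3) want 1×MEM +2rd +0wr — yes → AL0|MU1|ME1|BR1|rd3|wr2
(4) want 1×ALU +2rd +1wr — FU → AL0|MU1|ME1|BR1|rd3|wr2
(5) want 1×ALU +2rd +1wr — FU → AL0|MU1|ME1|BR1|rd3|wr2
(6) want 1×MUL +2rd +1wr — yes → AL0|MU0|ME1|BR1|rd1|wr1

reason(slot 2) = WAW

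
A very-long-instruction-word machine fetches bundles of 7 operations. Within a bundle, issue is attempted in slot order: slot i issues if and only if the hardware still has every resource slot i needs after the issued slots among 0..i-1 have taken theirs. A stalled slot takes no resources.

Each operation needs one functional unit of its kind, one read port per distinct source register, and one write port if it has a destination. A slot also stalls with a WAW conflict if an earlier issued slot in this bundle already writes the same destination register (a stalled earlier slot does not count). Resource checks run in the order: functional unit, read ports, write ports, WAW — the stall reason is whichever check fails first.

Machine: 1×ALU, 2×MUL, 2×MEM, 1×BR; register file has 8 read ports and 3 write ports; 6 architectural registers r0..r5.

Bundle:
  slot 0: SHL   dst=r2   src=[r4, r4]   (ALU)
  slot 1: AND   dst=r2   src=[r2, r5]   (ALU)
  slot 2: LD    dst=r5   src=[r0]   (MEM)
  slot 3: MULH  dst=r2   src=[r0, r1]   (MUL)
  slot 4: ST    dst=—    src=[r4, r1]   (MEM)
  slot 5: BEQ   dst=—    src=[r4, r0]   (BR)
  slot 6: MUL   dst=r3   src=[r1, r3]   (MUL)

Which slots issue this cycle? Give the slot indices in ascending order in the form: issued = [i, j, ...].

issued = [0, 2, 4, 5, 6]

[0] ALU needs rd=1 wr=1: ok; after: ALU=0 MUL=2 MEM=2 BR=1, R=7, W=2
[1] ALU needs rd=2 wr=1: FU; after: ALU=0 MUL=2 MEM=2 BR=1, R=7, W=2
[2] MEM needs rd=1 wr=1: ok; after: ALU=0 MUL=2 MEM=1 BR=1, R=6, W=1
[3] MUL needs rd=2 wr=1: WAW; after: ALU=0 MUL=2 MEM=1 BR=1, R=6, W=1
[4] MEM needs rd=2 wr=0: ok; after: ALU=0 MUL=2 MEM=0 BR=1, R=4, W=1
[5] BR needs rd=2 wr=0: ok; after: ALU=0 MUL=2 MEM=0 BR=0, R=2, W=1
[6] MUL needs rd=2 wr=1: ok; after: ALU=0 MUL=1 MEM=0 BR=0, R=0, W=0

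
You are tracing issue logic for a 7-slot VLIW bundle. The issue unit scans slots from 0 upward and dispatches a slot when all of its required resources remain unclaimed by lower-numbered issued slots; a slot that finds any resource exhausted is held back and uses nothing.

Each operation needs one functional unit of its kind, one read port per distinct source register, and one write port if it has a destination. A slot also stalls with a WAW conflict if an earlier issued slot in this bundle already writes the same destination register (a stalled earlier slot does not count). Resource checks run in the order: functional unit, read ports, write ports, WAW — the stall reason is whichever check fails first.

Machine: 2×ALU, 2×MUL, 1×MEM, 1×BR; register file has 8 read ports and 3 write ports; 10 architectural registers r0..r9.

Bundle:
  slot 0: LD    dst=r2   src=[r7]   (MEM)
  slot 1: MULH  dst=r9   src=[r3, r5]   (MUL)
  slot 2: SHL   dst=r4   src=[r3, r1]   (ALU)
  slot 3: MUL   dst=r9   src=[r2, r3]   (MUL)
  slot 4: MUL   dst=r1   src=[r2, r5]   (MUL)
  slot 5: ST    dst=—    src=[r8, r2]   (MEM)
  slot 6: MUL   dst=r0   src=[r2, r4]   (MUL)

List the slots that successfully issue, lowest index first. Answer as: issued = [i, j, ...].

  0. MEM→r2 ⇒ go  {2A/2Mu/0Ld/1B | 7r 2w}
  1. MUL→r9 ⇒ go  {2A/1Mu/0Ld/1B | 5r 1w}
  2. ALU→r4 ⇒ go  {1A/1Mu/0Ld/1B | 3r 0w}
  3. MUL→r9 ⇒ no(WR_PORT)  {1A/1Mu/0Ld/1B | 3r 0w}
  4. MUL→r1 ⇒ no(WR_PORT)  {1A/1Mu/0Ld/1B | 3r 0w}
  5. MEM ⇒ no(FU)  {1A/1Mu/0Ld/1B | 3r 0w}
  6. MUL→r0 ⇒ no(WR_PORT)  {1A/1Mu/0Ld/1B | 3r 0w}

issued = [0, 1, 2]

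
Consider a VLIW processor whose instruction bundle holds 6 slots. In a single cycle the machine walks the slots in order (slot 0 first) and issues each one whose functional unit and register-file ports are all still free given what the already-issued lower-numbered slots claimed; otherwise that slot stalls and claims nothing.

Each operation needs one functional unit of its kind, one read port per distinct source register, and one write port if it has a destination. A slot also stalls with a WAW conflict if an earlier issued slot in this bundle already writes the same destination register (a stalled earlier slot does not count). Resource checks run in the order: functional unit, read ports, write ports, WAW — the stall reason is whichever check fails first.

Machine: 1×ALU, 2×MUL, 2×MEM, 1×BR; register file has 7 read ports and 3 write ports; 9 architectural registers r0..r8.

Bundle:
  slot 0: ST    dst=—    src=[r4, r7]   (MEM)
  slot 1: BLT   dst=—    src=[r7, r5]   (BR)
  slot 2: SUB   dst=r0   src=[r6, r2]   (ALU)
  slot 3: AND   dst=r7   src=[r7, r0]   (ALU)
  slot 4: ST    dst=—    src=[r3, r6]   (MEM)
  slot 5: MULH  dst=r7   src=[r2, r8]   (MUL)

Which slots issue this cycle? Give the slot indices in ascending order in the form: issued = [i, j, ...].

issued = [0, 1, 2]

  0. MEM ⇒ go  {1A/2Mu/1Ld/1B | 5r 3w}
  1. BR ⇒ go  {1A/2Mu/1Ld/0B | 3r 3w}
  2. ALU→r0 ⇒ go  {0A/2Mu/1Ld/0B | 1r 2w}
  3. ALU→r7 ⇒ no(FU)  {0A/2Mu/1Ld/0B | 1r 2w}
  4. MEM ⇒ no(RD_PORT)  {0A/2Mu/1Ld/0B | 1r 2w}
  5. MUL→r7 ⇒ no(RD_PORT)  {0A/2Mu/1Ld/0B | 1r 2w}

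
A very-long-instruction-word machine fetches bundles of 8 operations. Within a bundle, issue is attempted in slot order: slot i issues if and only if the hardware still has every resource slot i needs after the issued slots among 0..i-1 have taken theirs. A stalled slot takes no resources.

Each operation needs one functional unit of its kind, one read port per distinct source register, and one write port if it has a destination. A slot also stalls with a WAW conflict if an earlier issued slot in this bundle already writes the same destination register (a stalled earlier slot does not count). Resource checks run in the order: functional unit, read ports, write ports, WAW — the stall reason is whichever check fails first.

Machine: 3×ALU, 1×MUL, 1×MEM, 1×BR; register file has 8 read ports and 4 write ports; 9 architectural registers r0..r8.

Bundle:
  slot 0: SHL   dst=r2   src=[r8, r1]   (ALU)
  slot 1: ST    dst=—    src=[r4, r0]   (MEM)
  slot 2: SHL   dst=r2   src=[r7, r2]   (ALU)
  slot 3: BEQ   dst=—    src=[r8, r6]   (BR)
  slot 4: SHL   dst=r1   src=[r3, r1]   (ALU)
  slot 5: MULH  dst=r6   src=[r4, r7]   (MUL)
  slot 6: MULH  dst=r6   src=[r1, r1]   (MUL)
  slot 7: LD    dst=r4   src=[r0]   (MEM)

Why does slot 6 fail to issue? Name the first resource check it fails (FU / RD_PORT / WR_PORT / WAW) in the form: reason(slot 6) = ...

[0] ALU needs rd=2 wr=1: ok; after: ALU=2 MUL=1 MEM=1 BR=1, R=6, W=3
[1] MEM needs rd=2 wr=0: ok; after: ALU=2 MUL=1 MEM=0 BR=1, R=4, W=3
[2] ALU needs rd=2 wr=1: WAW; after: ALU=2 MUL=1 MEM=0 BR=1, R=4, W=3
[3] BR needs rd=2 wr=0: ok; after: ALU=2 MUL=1 MEM=0 BR=0, R=2, W=3
[4] ALU needs rd=2 wr=1: ok; after: ALU=1 MUL=1 MEM=0 BR=0, R=0, W=2
[5] MUL needs rd=2 wr=1: RD_PORT; after: ALU=1 MUL=1 MEM=0 BR=0, R=0, W=2
[6] MUL needs rd=1 wr=1: RD_PORT; after: ALU=1 MUL=1 MEM=0 BR=0, R=0, W=2
[7] MEM needs rd=1 wr=1: FU; after: ALU=1 MUL=1 MEM=0 BR=0, R=0, W=2

reason(slot 6) = RD_PORT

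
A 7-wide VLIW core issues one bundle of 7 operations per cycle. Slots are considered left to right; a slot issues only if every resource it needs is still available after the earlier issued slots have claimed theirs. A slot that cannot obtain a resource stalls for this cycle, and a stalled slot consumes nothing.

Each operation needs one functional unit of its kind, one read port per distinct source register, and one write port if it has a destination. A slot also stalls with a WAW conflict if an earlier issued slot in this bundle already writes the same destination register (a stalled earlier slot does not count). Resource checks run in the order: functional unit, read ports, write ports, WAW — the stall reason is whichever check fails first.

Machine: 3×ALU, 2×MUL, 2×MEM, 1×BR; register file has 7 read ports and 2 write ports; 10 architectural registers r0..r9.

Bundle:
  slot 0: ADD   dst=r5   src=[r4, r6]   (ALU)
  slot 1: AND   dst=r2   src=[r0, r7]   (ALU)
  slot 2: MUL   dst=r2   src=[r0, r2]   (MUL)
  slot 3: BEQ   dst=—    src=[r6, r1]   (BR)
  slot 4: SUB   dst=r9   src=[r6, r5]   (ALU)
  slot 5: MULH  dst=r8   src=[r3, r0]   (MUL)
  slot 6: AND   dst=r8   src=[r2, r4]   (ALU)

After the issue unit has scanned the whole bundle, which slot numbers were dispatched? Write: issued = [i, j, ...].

issued = [0, 1, 3]

(0) want 1×ALU +2rd +1wr — yes → AL2|MU2|ME2|BR1|rd5|wr1
(1) want 1×ALU +2rd +1wr — yes → AL1|MU2|ME2|BR1|rd3|wr0
(2) want 1×MUL +2rd +1wr — WR_PORT → AL1|MU2|ME2|BR1|rd3|wr0
(3) want 1×BR +2rd +0wr — yes → AL1|MU2|ME2|BR0|rd1|wr0
(4) want 1×ALU +2rd +1wr — RD_PORT → AL1|MU2|ME2|BR0|rd1|wr0
(5) want 1×MUL +2rd +1wr — RD_PORT → AL1|MU2|ME2|BR0|rd1|wr0
(6) want 1×ALU +2rd +1wr — RD_PORT → AL1|MU2|ME2|BR0|rd1|wr0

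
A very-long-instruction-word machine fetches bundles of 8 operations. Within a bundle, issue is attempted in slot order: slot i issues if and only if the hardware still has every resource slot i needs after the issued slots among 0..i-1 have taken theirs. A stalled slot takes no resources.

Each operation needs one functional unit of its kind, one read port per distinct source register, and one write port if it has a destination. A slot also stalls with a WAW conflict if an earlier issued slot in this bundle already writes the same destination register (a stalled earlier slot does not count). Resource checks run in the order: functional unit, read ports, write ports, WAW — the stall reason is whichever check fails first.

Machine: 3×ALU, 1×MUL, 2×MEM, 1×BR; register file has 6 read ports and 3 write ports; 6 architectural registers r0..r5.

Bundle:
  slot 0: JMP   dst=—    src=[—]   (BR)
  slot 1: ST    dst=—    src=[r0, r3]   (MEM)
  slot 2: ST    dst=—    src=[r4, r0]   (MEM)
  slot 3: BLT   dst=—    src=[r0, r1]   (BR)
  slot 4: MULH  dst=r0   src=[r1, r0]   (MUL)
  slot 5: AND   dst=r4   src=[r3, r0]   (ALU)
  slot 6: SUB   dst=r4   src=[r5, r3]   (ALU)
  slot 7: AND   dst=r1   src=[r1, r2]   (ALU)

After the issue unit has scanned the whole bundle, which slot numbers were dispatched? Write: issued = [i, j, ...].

issued = [0, 1, 2, 4]

[0] BR needs rd=0 wr=0: ok; after: ALU=3 MUL=1 MEM=2 BR=0, R=6, W=3
[1] MEM needs rd=2 wr=0: ok; after: ALU=3 MUL=1 MEM=1 BR=0, R=4, W=3
[2] MEM needs rd=2 wr=0: ok; after: ALU=3 MUL=1 MEM=0 BR=0, R=2, W=3
[3] BR needs rd=2 wr=0: FU; after: ALU=3 MUL=1 MEM=0 BR=0, R=2, W=3
[4] MUL needs rd=2 wr=1: ok; after: ALU=3 MUL=0 MEM=0 BR=0, R=0, W=2
[5] ALU needs rd=2 wr=1: RD_PORT; after: ALU=3 MUL=0 MEM=0 BR=0, R=0, W=2
[6] ALU needs rd=2 wr=1: RD_PORT; after: ALU=3 MUL=0 MEM=0 BR=0, R=0, W=2
[7] ALU needs rd=2 wr=1: RD_PORT; after: ALU=3 MUL=0 MEM=0 BR=0, R=0, W=2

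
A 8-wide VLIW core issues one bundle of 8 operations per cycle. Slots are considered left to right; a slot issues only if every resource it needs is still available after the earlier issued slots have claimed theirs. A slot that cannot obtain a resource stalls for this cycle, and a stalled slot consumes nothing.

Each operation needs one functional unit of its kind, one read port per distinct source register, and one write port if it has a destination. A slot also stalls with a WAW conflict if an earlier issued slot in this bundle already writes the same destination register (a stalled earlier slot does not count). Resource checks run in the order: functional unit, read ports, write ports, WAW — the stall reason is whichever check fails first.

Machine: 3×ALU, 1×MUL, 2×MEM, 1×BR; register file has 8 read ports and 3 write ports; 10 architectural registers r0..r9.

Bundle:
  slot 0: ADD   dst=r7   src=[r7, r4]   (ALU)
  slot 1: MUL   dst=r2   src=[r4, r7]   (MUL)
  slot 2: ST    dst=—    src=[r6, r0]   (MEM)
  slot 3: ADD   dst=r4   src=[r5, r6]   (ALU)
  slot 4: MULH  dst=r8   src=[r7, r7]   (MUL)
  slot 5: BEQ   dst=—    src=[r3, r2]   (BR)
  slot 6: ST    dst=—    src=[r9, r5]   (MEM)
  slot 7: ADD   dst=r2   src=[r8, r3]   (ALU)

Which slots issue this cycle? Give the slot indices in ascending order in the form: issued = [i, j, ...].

issued = [0, 1, 2, 3]

[0] ALU needs rd=2 wr=1: ok; after: ALU=2 MUL=1 MEM=2 BR=1, R=6, W=2
[1] MUL needs rd=2 wr=1: ok; after: ALU=2 MUL=0 MEM=2 BR=1, R=4, W=1
[2] MEM needs rd=2 wr=0: ok; after: ALU=2 MUL=0 MEM=1 BR=1, R=2, W=1
[3] ALU needs rd=2 wr=1: ok; after: ALU=1 MUL=0 MEM=1 BR=1, R=0, W=0
[4] MUL needs rd=1 wr=1: FU; after: ALU=1 MUL=0 MEM=1 BR=1, R=0, W=0
[5] BR needs rd=2 wr=0: RD_PORT; after: ALU=1 MUL=0 MEM=1 BR=1, R=0, W=0
[6] MEM needs rd=2 wr=0: RD_PORT; after: ALU=1 MUL=0 MEM=1 BR=1, R=0, W=0
[7] ALU needs rd=2 wr=1: RD_PORT; after: ALU=1 MUL=0 MEM=1 BR=1, R=0, W=0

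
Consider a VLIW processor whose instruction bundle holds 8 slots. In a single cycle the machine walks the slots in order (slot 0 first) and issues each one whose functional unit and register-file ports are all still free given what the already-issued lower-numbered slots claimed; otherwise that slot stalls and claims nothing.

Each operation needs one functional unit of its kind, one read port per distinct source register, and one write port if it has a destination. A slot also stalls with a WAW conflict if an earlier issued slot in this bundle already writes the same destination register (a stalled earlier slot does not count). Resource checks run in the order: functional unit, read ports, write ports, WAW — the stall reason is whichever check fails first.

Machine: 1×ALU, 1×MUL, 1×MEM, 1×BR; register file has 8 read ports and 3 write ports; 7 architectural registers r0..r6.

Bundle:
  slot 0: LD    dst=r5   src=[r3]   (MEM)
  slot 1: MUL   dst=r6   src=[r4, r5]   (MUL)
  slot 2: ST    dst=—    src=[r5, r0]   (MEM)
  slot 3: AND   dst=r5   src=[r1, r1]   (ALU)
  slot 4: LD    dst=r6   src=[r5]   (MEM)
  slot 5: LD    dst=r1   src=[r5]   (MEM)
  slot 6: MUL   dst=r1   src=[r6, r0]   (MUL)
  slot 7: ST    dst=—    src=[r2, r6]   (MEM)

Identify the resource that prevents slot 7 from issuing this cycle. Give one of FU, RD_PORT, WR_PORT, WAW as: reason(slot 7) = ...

#0 MEM src=r3 dispatched  <A:1 Mu:1 Ld:0 B:1 rd:7 wr:2>
#1 MUL src=r4,r5 dispatched  <A:1 Mu:0 Ld:0 B:1 rd:5 wr:1>
#2 MEM src=r5,r0 held:FU  <A:1 Mu:0 Ld:0 B:1 rd:5 wr:1>
#3 ALU src=r1,r1 held:WAW  <A:1 Mu:0 Ld:0 B:1 rd:5 wr:1>
#4 MEM src=r5 held:FU  <A:1 Mu:0 Ld:0 B:1 rd:5 wr:1>
#5 MEM src=r5 held:FU  <A:1 Mu:0 Ld:0 B:1 rd:5 wr:1>
#6 MUL src=r6,r0 held:FU  <A:1 Mu:0 Ld:0 B:1 rd:5 wr:1>
#7 MEM src=r2,r6 held:FU  <A:1 Mu:0 Ld:0 B:1 rd:5 wr:1>

reason(slot 7) = FU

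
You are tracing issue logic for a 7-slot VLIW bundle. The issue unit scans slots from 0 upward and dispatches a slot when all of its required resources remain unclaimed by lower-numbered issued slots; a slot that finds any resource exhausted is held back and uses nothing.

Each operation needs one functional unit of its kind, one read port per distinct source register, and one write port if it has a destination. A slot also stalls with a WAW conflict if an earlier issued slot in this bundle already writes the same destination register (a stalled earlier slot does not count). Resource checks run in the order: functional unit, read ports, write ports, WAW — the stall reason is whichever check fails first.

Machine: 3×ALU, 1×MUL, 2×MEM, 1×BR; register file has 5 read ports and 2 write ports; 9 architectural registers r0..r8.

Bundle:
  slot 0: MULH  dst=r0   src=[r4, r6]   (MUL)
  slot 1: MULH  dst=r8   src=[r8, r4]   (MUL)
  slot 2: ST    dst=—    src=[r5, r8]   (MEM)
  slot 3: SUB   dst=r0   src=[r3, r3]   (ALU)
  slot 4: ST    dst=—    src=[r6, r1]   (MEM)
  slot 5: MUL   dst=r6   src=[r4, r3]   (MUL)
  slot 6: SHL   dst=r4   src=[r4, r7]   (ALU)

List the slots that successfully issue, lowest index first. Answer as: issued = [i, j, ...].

  0. MUL→r0 ⇒ go  {3A/0Mu/2Ld/1B | 3r 1w}
  1. MUL→r8 ⇒ no(FU)  {3A/0Mu/2Ld/1B | 3r 1w}
  2. MEM ⇒ go  {3A/0Mu/1Ld/1B | 1r 1w}
  3. ALU→r0 ⇒ no(WAW)  {3A/0Mu/1Ld/1B | 1r 1w}
  4. MEM ⇒ no(RD_PORT)  {3A/0Mu/1Ld/1B | 1r 1w}
  5. MUL→r6 ⇒ no(FU)  {3A/0Mu/1Ld/1B | 1r 1w}
  6. ALU→r4 ⇒ no(RD_PORT)  {3A/0Mu/1Ld/1B | 1r 1w}

issued = [0, 2]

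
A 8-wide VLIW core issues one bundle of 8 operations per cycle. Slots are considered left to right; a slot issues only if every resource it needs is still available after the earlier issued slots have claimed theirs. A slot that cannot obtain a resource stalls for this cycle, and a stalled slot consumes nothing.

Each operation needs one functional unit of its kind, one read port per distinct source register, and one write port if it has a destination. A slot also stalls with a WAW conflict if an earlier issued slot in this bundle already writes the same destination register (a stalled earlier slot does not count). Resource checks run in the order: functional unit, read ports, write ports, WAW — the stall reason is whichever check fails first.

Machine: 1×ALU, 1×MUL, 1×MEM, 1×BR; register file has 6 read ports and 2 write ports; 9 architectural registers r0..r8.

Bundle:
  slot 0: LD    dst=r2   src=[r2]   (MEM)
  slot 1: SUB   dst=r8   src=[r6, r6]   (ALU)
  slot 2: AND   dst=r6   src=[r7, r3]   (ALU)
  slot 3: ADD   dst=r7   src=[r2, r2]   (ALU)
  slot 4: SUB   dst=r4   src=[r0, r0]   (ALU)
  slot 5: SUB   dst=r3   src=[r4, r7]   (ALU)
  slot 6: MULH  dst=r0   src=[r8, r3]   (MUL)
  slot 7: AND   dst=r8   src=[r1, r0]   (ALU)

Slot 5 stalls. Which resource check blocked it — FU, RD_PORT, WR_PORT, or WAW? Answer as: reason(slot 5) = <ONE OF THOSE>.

slot 0 (MEM): ISSUE — free A1,Mu1,Ld0,B1 rp5 wp1
slot 1 (ALU): ISSUE — free A0,Mu1,Ld0,B1 rp4 wp0
slot 2 (ALU): stall FU — free A0,Mu1,Ld0,B1 rp4 wp0
slot 3 (ALU): stall FU — free A0,Mu1,Ld0,B1 rp4 wp0
slot 4 (ALU): stall FU — free A0,Mu1,Ld0,B1 rp4 wp0
slot 5 (ALU): stall FU — free A0,Mu1,Ld0,B1 rp4 wp0
slot 6 (MUL): stall WR_PORT — free A0,Mu1,Ld0,B1 rp4 wp0
slot 7 (ALU): stall FU — free A0,Mu1,Ld0,B1 rp4 wp0

reason(slot 5) = FU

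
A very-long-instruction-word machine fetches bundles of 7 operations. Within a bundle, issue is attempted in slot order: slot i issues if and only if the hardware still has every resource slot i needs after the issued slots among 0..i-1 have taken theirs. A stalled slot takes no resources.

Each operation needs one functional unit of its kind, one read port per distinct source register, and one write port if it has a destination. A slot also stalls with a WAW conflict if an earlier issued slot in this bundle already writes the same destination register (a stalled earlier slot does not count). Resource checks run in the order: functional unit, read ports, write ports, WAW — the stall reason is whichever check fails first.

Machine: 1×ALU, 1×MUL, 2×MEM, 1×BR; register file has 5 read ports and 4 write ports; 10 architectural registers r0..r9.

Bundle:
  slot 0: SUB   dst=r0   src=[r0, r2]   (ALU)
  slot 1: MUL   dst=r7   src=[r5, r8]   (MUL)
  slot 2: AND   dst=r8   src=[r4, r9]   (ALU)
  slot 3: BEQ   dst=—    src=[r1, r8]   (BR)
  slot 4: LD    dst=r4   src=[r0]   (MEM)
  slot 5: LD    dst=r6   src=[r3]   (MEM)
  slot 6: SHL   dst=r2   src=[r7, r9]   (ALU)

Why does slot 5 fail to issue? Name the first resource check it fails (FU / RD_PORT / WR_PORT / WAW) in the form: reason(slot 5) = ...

reason(slot 5) = RD_PORT

  0. ALU→r0 ⇒ go  {0A/1Mu/2Ld/1B | 3r 3w}
  1. MUL→r7 ⇒ go  {0A/0Mu/2Ld/1B | 1r 2w}
  2. ALU→r8 ⇒ no(FU)  {0A/0Mu/2Ld/1B | 1r 2w}
  3. BR ⇒ no(RD_PORT)  {0A/0Mu/2Ld/1B | 1r 2w}
  4. MEM→r4 ⇒ go  {0A/0Mu/1Ld/1B | 0r 1w}
  5. MEM→r6 ⇒ no(RD_PORT)  {0A/0Mu/1Ld/1B | 0r 1w}
  6. ALU→r2 ⇒ no(FU)  {0A/0Mu/1Ld/1B | 0r 1w}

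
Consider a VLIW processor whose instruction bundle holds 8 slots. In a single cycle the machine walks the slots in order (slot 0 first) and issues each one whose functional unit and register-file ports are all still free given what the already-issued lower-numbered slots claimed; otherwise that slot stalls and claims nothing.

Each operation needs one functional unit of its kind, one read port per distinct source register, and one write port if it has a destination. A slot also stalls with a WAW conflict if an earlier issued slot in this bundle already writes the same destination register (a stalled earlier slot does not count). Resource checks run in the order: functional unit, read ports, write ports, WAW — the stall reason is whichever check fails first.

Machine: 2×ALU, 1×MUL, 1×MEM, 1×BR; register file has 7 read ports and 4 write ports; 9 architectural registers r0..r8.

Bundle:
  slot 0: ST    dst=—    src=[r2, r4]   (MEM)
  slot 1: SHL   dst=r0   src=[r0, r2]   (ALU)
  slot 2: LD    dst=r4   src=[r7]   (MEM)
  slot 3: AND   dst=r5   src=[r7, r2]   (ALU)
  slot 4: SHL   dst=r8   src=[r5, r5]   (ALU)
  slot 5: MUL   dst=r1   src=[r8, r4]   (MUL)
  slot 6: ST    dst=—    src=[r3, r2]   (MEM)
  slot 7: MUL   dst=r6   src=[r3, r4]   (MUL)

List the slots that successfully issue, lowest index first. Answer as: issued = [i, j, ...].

[0] MEM needs rd=2 wr=0: ok; after: ALU=2 MUL=1 MEM=0 BR=1, R=5, W=4
[1] ALU needs rd=2 wr=1: ok; after: ALU=1 MUL=1 MEM=0 BR=1, R=3, W=3
[2] MEM needs rd=1 wr=1: FU; after: ALU=1 MUL=1 MEM=0 BR=1, R=3, W=3
[3] ALU needs rd=2 wr=1: ok; after: ALU=0 MUL=1 MEM=0 BR=1, R=1, W=2
[4] ALU needs rd=1 wr=1: FU; after: ALU=0 MUL=1 MEM=0 BR=1, R=1, W=2
[5] MUL needs rd=2 wr=1: RD_PORT; after: ALU=0 MUL=1 MEM=0 BR=1, R=1, W=2
[6] MEM needs rd=2 wr=0: FU; after: ALU=0 MUL=1 MEM=0 BR=1, R=1, W=2
[7] MUL needs rd=2 wr=1: RD_PORT; after: ALU=0 MUL=1 MEM=0 BR=1, R=1, W=2

issued = [0, 1, 3]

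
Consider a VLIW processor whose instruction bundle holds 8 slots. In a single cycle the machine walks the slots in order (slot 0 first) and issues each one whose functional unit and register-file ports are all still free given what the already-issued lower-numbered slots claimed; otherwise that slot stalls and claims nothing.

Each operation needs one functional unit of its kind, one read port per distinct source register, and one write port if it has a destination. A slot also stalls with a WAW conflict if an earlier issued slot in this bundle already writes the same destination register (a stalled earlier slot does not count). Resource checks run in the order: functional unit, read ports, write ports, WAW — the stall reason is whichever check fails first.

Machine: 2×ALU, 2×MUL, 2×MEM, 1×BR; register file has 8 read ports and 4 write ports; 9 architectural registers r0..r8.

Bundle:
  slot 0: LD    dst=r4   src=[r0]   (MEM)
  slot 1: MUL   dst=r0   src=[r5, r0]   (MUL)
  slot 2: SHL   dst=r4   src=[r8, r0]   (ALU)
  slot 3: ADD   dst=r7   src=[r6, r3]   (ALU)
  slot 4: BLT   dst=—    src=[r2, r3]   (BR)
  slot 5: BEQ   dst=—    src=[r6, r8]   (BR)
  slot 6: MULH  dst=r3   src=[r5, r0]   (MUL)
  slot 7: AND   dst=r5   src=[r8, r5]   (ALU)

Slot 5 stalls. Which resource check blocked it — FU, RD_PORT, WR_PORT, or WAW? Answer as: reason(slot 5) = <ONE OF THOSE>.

#0 MEM src=r0 dispatched  <A:2 Mu:2 Ld:1 B:1 rd:7 wr:3>
#1 MUL src=r5,r0 dispatched  <A:2 Mu:1 Ld:1 B:1 rd:5 wr:2>
#2 ALU src=r8,r0 held:WAW  <A:2 Mu:1 Ld:1 B:1 rd:5 wr:2>
#3 ALU src=r6,r3 dispatched  <A:1 Mu:1 Ld:1 B:1 rd:3 wr:1>
#4 BR src=r2,r3 dispatched  <A:1 Mu:1 Ld:1 B:0 rd:1 wr:1>
#5 BR src=r6,r8 held:FU  <A:1 Mu:1 Ld:1 B:0 rd:1 wr:1>
#6 MUL src=r5,r0 held:RD_PORT  <A:1 Mu:1 Ld:1 B:0 rd:1 wr:1>
#7 ALU src=r8,r5 held:RD_PORT  <A:1 Mu:1 Ld:1 B:0 rd:1 wr:1>

reason(slot 5) = FU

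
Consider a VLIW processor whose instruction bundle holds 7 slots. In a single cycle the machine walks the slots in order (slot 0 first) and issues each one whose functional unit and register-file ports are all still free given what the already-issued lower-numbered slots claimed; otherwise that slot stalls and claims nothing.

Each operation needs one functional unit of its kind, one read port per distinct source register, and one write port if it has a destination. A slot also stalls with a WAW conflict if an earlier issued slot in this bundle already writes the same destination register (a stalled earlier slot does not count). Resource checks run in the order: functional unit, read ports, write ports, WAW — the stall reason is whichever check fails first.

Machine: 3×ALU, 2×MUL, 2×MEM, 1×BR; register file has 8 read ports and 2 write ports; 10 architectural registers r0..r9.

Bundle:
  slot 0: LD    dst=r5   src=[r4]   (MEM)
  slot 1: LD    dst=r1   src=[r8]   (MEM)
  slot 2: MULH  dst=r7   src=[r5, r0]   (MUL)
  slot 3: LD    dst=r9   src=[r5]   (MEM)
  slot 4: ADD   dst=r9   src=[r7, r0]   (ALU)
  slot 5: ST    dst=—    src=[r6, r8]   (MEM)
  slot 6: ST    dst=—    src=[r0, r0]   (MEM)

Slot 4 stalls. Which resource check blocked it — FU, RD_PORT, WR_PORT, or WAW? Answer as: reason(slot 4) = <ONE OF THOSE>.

  0. MEM→r5 ⇒ go  {3A/2Mu/1Ld/1B | 7r 1w}
  1. MEM→r1 ⇒ go  {3A/2Mu/0Ld/1B | 6r 0w}
  2. MUL→r7 ⇒ no(WR_PORT)  {3A/2Mu/0Ld/1B | 6r 0w}
  3. MEM→r9 ⇒ no(FU)  {3A/2Mu/0Ld/1B | 6r 0w}
  4. ALU→r9 ⇒ no(WR_PORT)  {3A/2Mu/0Ld/1B | 6r 0w}
  5. MEM ⇒ no(FU)  {3A/2Mu/0Ld/1B | 6r 0w}
  6. MEM ⇒ no(FU)  {3A/2Mu/0Ld/1B | 6r 0w}

reason(slot 4) = WR_PORT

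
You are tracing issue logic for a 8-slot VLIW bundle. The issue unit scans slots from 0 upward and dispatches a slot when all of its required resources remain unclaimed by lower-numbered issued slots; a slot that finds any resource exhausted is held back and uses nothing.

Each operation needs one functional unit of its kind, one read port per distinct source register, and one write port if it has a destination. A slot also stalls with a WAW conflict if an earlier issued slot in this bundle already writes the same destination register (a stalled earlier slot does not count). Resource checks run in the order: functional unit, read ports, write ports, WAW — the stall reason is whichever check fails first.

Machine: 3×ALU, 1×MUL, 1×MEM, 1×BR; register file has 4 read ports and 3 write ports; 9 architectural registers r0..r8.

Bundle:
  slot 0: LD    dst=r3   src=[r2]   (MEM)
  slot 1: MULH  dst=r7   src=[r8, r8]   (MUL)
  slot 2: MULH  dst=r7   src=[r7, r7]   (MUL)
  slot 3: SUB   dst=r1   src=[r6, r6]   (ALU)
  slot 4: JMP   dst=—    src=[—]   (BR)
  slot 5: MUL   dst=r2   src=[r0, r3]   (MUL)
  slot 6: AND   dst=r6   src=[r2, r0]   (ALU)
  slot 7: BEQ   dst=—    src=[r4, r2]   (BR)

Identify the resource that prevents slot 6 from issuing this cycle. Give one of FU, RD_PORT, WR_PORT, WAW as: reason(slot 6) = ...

(0) want 1×MEM +1rd +1wr — yes → AL3|MU1|ME0|BR1|rd3|wr2
(1) want 1×MUL +1rd +1wr — yes → AL3|MU0|ME0|BR1|rd2|wr1
(2) want 1×MUL +1rd +1wr — FU → AL3|MU0|ME0|BR1|rd2|wr1
(3) want 1×ALU +1rd +1wr — yes → AL2|MU0|ME0|BR1|rd1|wr0
(4) want 1×BR +0rd +0wr — yes → AL2|MU0|ME0|BR0|rd1|wr0
(5) want 1×MUL +2rd +1wr — FU → AL2|MU0|ME0|BR0|rd1|wr0
(6) want 1×ALU +2rd +1wr — RD_PORT → AL2|MU0|ME0|BR0|rd1|wr0
(7) want 1×BR +2rd +0wr — FU → AL2|MU0|ME0|BR0|rd1|wr0

reason(slot 6) = RD_PORT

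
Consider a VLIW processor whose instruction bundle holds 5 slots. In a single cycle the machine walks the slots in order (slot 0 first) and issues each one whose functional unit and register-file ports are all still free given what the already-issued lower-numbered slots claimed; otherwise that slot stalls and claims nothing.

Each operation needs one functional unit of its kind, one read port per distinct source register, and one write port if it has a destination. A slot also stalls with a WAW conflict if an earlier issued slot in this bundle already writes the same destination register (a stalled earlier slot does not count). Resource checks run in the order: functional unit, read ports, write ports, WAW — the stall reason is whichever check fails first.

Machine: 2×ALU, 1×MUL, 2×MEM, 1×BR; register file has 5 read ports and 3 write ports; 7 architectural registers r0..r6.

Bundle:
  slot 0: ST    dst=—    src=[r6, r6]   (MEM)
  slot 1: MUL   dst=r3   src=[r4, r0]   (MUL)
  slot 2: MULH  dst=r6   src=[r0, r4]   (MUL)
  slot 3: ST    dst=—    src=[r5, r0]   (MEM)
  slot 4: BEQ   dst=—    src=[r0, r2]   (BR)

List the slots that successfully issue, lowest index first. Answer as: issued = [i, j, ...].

slot 0 (MEM): ISSUE — free A2,Mu1,Ld1,B1 rp4 wp3
slot 1 (MUL): ISSUE — free A2,Mu0,Ld1,B1 rp2 wp2
slot 2 (MUL): stall FU — free A2,Mu0,Ld1,B1 rp2 wp2
slot 3 (MEM): ISSUE — free A2,Mu0,Ld0,B1 rp0 wp2
slot 4 (BR): stall RD_PORT — free A2,Mu0,Ld0,B1 rp0 wp2

issued = [0, 1, 3]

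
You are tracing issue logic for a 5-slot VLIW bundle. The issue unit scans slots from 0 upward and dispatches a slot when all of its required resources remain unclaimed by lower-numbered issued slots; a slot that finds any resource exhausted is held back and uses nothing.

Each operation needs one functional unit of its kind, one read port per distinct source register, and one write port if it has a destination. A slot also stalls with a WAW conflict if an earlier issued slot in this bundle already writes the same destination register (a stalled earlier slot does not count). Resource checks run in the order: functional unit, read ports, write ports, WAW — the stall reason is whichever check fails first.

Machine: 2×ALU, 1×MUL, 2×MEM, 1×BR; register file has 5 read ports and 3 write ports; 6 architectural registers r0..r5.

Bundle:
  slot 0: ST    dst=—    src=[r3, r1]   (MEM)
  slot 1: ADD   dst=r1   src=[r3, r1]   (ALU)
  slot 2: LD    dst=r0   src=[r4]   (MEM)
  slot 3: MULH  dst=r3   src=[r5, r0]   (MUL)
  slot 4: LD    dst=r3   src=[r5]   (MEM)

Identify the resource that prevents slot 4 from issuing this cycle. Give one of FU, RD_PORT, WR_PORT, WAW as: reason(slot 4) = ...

reason(slot 4) = FU

[0] MEM needs rd=2 wr=0: ok; after: ALU=2 MUL=1 MEM=1 BR=1, R=3, W=3
[1] ALU needs rd=2 wr=1: ok; after: ALU=1 MUL=1 MEM=1 BR=1, R=1, W=2
[2] MEM needs rd=1 wr=1: ok; after: ALU=1 MUL=1 MEM=0 BR=1, R=0, W=1
[3] MUL needs rd=2 wr=1: RD_PORT; after: ALU=1 MUL=1 MEM=0 BR=1, R=0, W=1
[4] MEM needs rd=1 wr=1: FU; after: ALU=1 MUL=1 MEM=0 BR=1, R=0, W=1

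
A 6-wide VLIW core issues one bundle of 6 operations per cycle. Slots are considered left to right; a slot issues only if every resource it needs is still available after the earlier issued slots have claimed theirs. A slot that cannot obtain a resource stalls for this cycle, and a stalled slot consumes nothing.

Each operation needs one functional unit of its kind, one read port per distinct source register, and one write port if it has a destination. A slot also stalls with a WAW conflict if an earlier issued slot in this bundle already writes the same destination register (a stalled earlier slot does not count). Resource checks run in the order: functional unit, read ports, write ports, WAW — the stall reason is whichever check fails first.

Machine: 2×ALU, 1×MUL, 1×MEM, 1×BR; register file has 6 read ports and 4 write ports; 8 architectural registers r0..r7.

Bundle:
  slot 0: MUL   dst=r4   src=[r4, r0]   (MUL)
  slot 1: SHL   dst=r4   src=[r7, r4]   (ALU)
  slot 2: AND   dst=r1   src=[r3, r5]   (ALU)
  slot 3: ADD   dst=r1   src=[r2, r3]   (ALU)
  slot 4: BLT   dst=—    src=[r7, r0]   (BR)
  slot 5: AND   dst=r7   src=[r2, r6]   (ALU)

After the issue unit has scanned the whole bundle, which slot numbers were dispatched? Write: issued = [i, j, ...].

issued = [0, 2, 4]

slot 0 (MUL): ISSUE — free A2,Mu0,Ld1,B1 rp4 wp3
slot 1 (ALU): stall WAW — free A2,Mu0,Ld1,B1 rp4 wp3
slot 2 (ALU): ISSUE — free A1,Mu0,Ld1,B1 rp2 wp2
slot 3 (ALU): stall WAW — free A1,Mu0,Ld1,B1 rp2 wp2
slot 4 (BR): ISSUE — free A1,Mu0,Ld1,B0 rp0 wp2
slot 5 (ALU): stall RD_PORT — free A1,Mu0,Ld1,B0 rp0 wp2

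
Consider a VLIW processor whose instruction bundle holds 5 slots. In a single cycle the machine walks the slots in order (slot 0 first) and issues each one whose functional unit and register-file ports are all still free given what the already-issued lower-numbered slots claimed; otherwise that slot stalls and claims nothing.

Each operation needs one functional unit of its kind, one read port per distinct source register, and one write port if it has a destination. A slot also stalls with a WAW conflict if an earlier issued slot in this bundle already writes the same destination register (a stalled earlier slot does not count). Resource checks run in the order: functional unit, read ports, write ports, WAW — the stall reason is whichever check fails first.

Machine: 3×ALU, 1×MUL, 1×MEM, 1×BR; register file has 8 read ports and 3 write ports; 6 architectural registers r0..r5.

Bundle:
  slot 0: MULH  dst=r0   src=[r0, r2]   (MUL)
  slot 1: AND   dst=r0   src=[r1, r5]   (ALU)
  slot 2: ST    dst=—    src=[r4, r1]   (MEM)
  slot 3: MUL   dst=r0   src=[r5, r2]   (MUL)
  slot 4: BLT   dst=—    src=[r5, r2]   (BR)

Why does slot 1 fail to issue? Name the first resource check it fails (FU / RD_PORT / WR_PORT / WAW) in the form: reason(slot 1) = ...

reason(slot 1) = WAW

slot 0 (MUL): ISSUE — free A3,Mu0,Ld1,B1 rp6 wp2
slot 1 (ALU): stall WAW — free A3,Mu0,Ld1,B1 rp6 wp2
slot 2 (MEM): ISSUE — free A3,Mu0,Ld0,B1 rp4 wp2
slot 3 (MUL): stall FU — free A3,Mu0,Ld0,B1 rp4 wp2
slot 4 (BR): ISSUE — free A3,Mu0,Ld0,B0 rp2 wp2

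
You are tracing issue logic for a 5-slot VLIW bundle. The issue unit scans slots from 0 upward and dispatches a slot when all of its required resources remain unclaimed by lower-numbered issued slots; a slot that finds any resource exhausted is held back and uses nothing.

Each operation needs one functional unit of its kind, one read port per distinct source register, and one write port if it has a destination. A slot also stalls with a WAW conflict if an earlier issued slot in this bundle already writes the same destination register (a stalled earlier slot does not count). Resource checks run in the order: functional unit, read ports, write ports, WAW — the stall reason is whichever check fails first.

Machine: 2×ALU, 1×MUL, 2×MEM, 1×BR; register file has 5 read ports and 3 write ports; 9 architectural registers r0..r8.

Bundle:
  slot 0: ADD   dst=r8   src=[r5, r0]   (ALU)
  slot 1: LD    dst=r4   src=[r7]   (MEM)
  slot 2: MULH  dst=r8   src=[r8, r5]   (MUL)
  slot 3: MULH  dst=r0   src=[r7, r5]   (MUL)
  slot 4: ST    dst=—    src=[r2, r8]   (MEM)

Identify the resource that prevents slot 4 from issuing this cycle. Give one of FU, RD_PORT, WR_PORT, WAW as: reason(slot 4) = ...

  0. ALU→r8 ⇒ go  {1A/1Mu/2Ld/1B | 3r 2w}
  1. MEM→r4 ⇒ go  {1A/1Mu/1Ld/1B | 2r 1w}
  2. MUL→r8 ⇒ no(WAW)  {1A/1Mu/1Ld/1B | 2r 1w}
  3. MUL→r0 ⇒ go  {1A/0Mu/1Ld/1B | 0r 0w}
  4. MEM ⇒ no(RD_PORT)  {1A/0Mu/1Ld/1B | 0r 0w}

reason(slot 4) = RD_PORT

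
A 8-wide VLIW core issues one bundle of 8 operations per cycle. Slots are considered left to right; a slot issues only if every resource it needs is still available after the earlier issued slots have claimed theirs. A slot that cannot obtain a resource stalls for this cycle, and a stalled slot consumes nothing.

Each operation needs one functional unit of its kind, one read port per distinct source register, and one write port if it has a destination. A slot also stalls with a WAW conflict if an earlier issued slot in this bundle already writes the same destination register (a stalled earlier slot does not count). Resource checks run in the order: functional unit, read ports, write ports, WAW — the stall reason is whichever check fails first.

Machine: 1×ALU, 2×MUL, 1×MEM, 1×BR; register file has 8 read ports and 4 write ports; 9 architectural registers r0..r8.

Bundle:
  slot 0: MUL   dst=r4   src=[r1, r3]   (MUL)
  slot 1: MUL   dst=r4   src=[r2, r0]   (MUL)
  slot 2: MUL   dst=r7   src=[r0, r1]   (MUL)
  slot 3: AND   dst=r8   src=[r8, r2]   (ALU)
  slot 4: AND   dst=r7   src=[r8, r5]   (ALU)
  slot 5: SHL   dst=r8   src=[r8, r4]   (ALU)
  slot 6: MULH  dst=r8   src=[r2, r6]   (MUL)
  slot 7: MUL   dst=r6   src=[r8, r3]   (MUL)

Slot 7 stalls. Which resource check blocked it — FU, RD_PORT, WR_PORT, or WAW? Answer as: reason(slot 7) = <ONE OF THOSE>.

reason(slot 7) = FU

[0] MUL needs rd=2 wr=1: ok; after: ALU=1 MUL=1 MEM=1 BR=1, R=6, W=3
[1] MUL needs rd=2 wr=1: WAW; after: ALU=1 MUL=1 MEM=1 BR=1, R=6, W=3
[2] MUL needs rd=2 wr=1: ok; after: ALU=1 MUL=0 MEM=1 BR=1, R=4, W=2
[3] ALU needs rd=2 wr=1: ok; after: ALU=0 MUL=0 MEM=1 BR=1, R=2, W=1
[4] ALU needs rd=2 wr=1: FU; after: ALU=0 MUL=0 MEM=1 BR=1, R=2, W=1
[5] ALU needs rd=2 wr=1: FU; after: ALU=0 MUL=0 MEM=1 BR=1, R=2, W=1
[6] MUL needs rd=2 wr=1: FU; after: ALU=0 MUL=0 MEM=1 BR=1, R=2, W=1
[7] MUL needs rd=2 wr=1: FU; after: ALU=0 MUL=0 MEM=1 BR=1, R=2, W=1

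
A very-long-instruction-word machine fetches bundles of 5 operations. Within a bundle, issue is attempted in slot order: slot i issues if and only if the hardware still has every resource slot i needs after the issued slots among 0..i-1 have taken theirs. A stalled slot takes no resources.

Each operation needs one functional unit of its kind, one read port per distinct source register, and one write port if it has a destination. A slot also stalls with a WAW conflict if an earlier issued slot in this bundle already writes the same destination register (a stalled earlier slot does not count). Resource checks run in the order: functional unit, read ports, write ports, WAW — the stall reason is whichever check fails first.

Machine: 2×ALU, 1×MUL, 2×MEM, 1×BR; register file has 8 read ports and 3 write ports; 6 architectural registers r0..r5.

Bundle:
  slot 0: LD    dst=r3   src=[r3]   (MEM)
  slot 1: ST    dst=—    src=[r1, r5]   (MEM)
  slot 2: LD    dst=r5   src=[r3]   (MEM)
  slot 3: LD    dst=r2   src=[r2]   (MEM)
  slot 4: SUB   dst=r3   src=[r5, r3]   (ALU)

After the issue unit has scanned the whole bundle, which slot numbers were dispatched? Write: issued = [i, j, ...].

(0) want 1×MEM +1rd +1wr — yes → AL2|MU1|ME1|BR1|rd7|wr2
(1) want 1×MEM +2rd +0wr — yes → AL2|MU1|ME0|BR1|rd5|wr2
(2) want 1×MEM +1rd +1wr — FU → AL2|MU1|ME0|BR1|rd5|wr2
(3) want 1×MEM +1rd +1wr — FU → AL2|MU1|ME0|BR1|rd5|wr2
(4) want 1×ALU +2rd +1wr — WAW → AL2|MU1|ME0|BR1|rd5|wr2

issued = [0, 1]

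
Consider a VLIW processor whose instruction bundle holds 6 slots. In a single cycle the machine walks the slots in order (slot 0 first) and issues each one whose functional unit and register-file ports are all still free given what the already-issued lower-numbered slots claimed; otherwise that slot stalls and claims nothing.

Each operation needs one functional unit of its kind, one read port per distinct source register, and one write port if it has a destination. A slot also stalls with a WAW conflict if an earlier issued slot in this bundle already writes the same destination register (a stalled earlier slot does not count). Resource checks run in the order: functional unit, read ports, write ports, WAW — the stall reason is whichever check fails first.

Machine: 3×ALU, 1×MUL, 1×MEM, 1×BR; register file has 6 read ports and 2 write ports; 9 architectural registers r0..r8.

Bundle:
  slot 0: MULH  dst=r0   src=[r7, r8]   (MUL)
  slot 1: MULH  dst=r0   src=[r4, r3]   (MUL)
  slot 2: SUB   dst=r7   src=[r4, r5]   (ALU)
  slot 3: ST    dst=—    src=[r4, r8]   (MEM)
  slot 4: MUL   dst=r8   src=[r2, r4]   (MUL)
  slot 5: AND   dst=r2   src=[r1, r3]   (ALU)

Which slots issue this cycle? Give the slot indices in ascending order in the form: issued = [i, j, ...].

issued = [0, 2, 3]

[0] MUL needs rd=2 wr=1: ok; after: ALU=3 MUL=0 MEM=1 BR=1, R=4, W=1
[1] MUL needs rd=2 wr=1: FU; after: ALU=3 MUL=0 MEM=1 BR=1, R=4, W=1
[2] ALU needs rd=2 wr=1: ok; after: ALU=2 MUL=0 MEM=1 BR=1, R=2, W=0
[3] MEM needs rd=2 wr=0: ok; after: ALU=2 MUL=0 MEM=0 BR=1, R=0, W=0
[4] MUL needs rd=2 wr=1: FU; after: ALU=2 MUL=0 MEM=0 BR=1, R=0, W=0
[5] ALU needs rd=2 wr=1: RD_PORT; after: ALU=2 MUL=0 MEM=0 BR=1, R=0, W=0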